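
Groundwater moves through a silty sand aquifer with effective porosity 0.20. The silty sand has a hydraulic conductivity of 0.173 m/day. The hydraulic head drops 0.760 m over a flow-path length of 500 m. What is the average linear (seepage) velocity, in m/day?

0.00131

Hydraulic gradient i = Δh / L = 0.760 / 500 = 0.001520.
Darcy flux q = K · i = 0.1730 × 0.001520 = 0.0002630 m/day.
Seepage velocity v = q / n_e = 0.0002630 / 0.20 = 0.001315 m/day.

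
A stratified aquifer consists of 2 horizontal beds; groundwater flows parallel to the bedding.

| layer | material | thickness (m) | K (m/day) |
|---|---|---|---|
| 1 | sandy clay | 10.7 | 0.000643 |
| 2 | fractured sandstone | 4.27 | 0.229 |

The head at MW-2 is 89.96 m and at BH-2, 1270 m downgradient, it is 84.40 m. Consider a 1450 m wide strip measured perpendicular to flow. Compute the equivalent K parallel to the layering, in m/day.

Flow is parallel to layering, so each bed carries its own Darcy discharge and the transmissivities add.
Σ(K_i·b_i) = 0.000643×10.7 + 0.229×4.27 = 0.9847 m²/day.
Total thickness b = 14.97 m, so K_eq = Σ(K_i·b_i)/b = 0.06578 m/day.

0.0658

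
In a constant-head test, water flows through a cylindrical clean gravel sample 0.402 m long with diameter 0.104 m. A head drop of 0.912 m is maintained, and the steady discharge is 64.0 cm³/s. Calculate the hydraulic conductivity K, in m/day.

Cross-sectional area A = π·(d/2)² = π × (0.104/2)² = 0.008495 m².
Convert discharge: 64.0 cm³/s = 6.400e-05 m³/s.
Darcy's law rearranged: K = Q·L / (A·Δh) = 6.400e-05 × 0.402 / (0.008495 × 0.912) = 0.003321 m/s = 286.9 m/day.

287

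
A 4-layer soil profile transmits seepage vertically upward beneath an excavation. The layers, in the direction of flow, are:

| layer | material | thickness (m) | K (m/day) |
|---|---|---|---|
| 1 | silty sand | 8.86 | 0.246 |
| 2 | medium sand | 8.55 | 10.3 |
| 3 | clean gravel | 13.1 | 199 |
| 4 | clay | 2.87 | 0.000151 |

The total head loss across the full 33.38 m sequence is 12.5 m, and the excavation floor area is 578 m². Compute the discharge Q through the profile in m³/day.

Flow is perpendicular to layering, so the layers act in series and the equivalent K is the thickness-weighted harmonic mean.
Total thickness L = 8.86 + 8.55 + 13.1 + 2.87 = 33.38 m.
Σ(b_i/K_i) = 8.86/0.246 + 8.55/10.3 + 13.1/199 + 2.87/0.000151 = 19044 d.
K_eq = L / Σ(b_i/K_i) = 33.38 / 19044 = 0.001753 m/day.
Q = K_eq · A · (Δh/L) = 0.001753 × 578 × (12.5/33.38) = 0.3794 m³/day.

0.379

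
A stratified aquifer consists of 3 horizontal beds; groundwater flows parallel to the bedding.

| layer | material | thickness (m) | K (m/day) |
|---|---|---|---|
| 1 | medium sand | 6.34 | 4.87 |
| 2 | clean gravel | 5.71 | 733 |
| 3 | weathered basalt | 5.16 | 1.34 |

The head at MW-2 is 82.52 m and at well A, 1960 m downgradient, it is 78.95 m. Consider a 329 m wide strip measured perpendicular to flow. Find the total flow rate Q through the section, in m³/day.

Flow is parallel to layering, so each bed carries its own Darcy discharge and the transmissivities add.
Σ(K_i·b_i) = 4.87×6.34 + 733×5.71 + 1.34×5.16 = 4223 m²/day.
Hydraulic gradient i = (82.52 − 78.95) / 1960 = 3.57 / 1960 = 0.001821.
Q = Σ(K_i·b_i) · W · i = 4223 × 329 × 0.001821 = 2531 m³/day.

2530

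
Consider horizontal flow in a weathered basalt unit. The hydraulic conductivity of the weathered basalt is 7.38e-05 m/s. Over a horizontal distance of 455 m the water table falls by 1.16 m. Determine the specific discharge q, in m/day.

0.0163

Convert K: 7.38e-05 m/s × 86400 = 6.376 m/day.
Hydraulic gradient i = Δh / L = 1.16 / 455 = 0.002549.
Specific discharge q = K · i = 6.376 × 0.002549 = 0.01626 m/day.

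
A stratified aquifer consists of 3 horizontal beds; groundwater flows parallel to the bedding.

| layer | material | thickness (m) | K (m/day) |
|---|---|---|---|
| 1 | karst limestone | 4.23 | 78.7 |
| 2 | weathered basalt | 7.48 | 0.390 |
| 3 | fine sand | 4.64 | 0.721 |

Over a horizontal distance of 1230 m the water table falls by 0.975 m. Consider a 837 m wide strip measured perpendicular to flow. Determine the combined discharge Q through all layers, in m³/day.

225

Flow is parallel to layering, so each bed carries its own Darcy discharge and the transmissivities add.
Σ(K_i·b_i) = 78.7×4.23 + 0.390×7.48 + 0.721×4.64 = 339.2 m²/day.
Hydraulic gradient i = Δh / L = 0.975 / 1230 = 0.0007927.
Q = Σ(K_i·b_i) · W · i = 339.2 × 837 × 0.0007927 = 225.0 m³/day.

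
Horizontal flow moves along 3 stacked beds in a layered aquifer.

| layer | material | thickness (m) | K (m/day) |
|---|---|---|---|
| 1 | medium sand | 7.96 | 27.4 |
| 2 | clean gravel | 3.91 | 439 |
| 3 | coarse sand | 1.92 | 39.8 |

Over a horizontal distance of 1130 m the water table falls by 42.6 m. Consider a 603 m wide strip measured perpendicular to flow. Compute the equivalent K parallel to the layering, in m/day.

146

Flow is parallel to layering, so each bed carries its own Darcy discharge and the transmissivities add.
Σ(K_i·b_i) = 27.4×7.96 + 439×3.91 + 39.8×1.92 = 2011 m²/day.
Total thickness b = 13.79 m, so K_eq = Σ(K_i·b_i)/b = 145.8 m/day.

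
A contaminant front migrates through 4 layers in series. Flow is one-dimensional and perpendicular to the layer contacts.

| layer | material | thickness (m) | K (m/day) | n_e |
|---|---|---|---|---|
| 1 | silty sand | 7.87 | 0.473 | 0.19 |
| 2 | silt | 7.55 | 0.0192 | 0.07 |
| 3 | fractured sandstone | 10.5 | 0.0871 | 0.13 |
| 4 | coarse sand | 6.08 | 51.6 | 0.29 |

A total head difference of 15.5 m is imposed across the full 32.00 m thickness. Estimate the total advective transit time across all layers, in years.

0.483

With flow normal to the layers, continuity requires the same specific discharge q through every layer.
Σ(b_i/K_i) = 7.87/0.473 + 7.55/0.0192 + 10.5/0.0871 + 6.08/51.6 = 530.5 d.
q = Δh / Σ(b_i/K_i) = 15.5 / 530.5 = 0.02922 m/day.
In each layer the seepage velocity is v_i = q/n_i, so the layer transit time is t_i = b_i·n_i / q:
  layer 1 (silty sand): t_1 = 7.87 × 0.19 / 0.02922 = 51.18 d
  layer 2 (silt): t_2 = 7.55 × 0.07 / 0.02922 = 18.09 d
  layer 3 (fractured sandstone): t_3 = 10.5 × 0.13 / 0.02922 = 46.72 d
  layer 4 (coarse sand): t_4 = 6.08 × 0.29 / 0.02922 = 60.35 d
Total t = Σ t_i = 176.3 days = 0.4828 years.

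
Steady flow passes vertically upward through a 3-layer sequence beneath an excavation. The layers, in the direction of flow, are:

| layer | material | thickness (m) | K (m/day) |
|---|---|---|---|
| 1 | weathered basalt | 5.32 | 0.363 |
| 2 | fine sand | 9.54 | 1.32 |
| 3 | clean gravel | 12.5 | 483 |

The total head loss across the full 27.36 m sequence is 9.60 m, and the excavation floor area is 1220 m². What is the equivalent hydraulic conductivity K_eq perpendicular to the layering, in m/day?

1.25

Flow is perpendicular to layering, so the layers act in series and the equivalent K is the thickness-weighted harmonic mean.
Total thickness L = 5.32 + 9.54 + 12.5 = 27.36 m.
Σ(b_i/K_i) = 5.32/0.363 + 9.54/1.32 + 12.5/483 = 21.91 d.
K_eq = L / Σ(b_i/K_i) = 27.36 / 21.91 = 1.249 m/day.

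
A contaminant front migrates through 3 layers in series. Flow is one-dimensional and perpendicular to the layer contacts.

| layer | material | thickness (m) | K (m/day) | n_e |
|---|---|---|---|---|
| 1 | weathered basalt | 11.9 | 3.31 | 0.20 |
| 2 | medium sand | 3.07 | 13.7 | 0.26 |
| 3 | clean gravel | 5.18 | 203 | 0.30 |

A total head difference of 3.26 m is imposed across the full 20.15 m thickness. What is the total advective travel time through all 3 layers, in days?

With flow normal to the layers, continuity requires the same specific discharge q through every layer.
Σ(b_i/K_i) = 11.9/3.31 + 3.07/13.7 + 5.18/203 = 3.845 d.
q = Δh / Σ(b_i/K_i) = 3.26 / 3.845 = 0.8479 m/day.
In each layer the seepage velocity is v_i = q/n_i, so the layer transit time is t_i = b_i·n_i / q:
  layer 1 (weathered basalt): t_1 = 11.9 × 0.20 / 0.8479 = 2.807 d
  layer 2 (medium sand): t_2 = 3.07 × 0.26 / 0.8479 = 0.9414 d
  layer 3 (clean gravel): t_3 = 5.18 × 0.30 / 0.8479 = 1.833 d
Total t = Σ t_i = 5.581 days.

5.58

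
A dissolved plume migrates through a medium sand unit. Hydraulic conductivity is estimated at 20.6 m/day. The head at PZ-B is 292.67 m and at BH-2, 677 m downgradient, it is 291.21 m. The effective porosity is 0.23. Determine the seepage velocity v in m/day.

Hydraulic gradient i = (292.67 − 291.21) / 677 = 1.46 / 677 = 0.002157.
Darcy flux q = K · i = 20.60 × 0.002157 = 0.04443 m/day.
Seepage velocity v = q / n_e = 0.04443 / 0.23 = 0.1932 m/day.

0.193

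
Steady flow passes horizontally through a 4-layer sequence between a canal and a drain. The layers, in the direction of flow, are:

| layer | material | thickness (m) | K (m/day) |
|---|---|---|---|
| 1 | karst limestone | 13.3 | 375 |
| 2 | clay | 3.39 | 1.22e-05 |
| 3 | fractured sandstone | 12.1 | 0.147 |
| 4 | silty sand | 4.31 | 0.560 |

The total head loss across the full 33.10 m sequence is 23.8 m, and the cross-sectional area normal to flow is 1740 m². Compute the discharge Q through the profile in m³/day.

Flow is perpendicular to layering, so the layers act in series and the equivalent K is the thickness-weighted harmonic mean.
Total thickness L = 13.3 + 3.39 + 12.1 + 4.31 = 33.10 m.
Σ(b_i/K_i) = 13.3/375 + 3.39/1.22e-05 + 12.1/0.147 + 4.31/0.560 = 2.780e+05 d.
K_eq = L / Σ(b_i/K_i) = 33.10 / 2.780e+05 = 0.0001191 m/day.
Q = K_eq · A · (Δh/L) = 0.0001191 × 1740 × (23.8/33.10) = 0.1490 m³/day.

0.149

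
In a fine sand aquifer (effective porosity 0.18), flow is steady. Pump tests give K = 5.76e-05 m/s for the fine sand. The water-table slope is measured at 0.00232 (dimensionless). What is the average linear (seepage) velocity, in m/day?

Convert K: 5.76e-05 m/s × 86400 = 4.977 m/day.
Hydraulic gradient i = 0.00232.
Darcy flux q = K · i = 4.977 × 0.002320 = 0.01155 m/day.
Seepage velocity v = q / n_e = 0.01155 / 0.18 = 0.06414 m/day.

0.0641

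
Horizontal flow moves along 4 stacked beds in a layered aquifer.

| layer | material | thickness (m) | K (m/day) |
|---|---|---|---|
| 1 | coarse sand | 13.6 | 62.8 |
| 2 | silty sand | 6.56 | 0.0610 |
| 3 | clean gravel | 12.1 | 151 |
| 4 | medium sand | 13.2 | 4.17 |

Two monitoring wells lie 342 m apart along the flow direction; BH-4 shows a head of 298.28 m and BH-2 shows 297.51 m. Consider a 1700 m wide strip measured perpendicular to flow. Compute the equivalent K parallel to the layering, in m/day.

Flow is parallel to layering, so each bed carries its own Darcy discharge and the transmissivities add.
Σ(K_i·b_i) = 62.8×13.6 + 0.0610×6.56 + 151×12.1 + 4.17×13.2 = 2737 m²/day.
Total thickness b = 45.46 m, so K_eq = Σ(K_i·b_i)/b = 60.20 m/day.

60.2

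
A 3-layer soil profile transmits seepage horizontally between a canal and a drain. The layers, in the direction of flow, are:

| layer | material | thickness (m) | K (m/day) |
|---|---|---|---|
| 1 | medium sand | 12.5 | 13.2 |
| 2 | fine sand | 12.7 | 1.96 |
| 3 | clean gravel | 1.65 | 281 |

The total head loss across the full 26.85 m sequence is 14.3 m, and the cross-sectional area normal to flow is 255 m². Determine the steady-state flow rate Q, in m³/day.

491

Flow is perpendicular to layering, so the layers act in series and the equivalent K is the thickness-weighted harmonic mean.
Total thickness L = 12.5 + 12.7 + 1.65 = 26.85 m.
Σ(b_i/K_i) = 12.5/13.2 + 12.7/1.96 + 1.65/281 = 7.432 d.
K_eq = L / Σ(b_i/K_i) = 26.85 / 7.432 = 3.613 m/day.
Q = K_eq · A · (Δh/L) = 3.613 × 255 × (14.3/26.85) = 490.6 m³/day.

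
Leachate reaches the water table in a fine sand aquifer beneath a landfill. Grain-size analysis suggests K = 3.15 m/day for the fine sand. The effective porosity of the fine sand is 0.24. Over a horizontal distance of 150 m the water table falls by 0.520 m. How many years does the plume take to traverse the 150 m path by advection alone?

Hydraulic gradient i = Δh / L = 0.520 / 150 = 0.003467.
Darcy flux q = K · i = 3.150 × 0.003467 = 0.01092 m/day.
Seepage velocity v = q / n_e = 0.01092 / 0.24 = 0.04550 m/day.
Travel time t = L / v = 150 / 0.04550 = 3297 days = 9.026 years.

9.03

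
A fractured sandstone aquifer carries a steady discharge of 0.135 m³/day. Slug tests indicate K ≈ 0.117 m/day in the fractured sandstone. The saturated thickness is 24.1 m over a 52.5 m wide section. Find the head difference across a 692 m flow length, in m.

Cross-sectional area A = 52.5 × 24.1 = 1265 m².
From Q = K·A·i, i = Q / (K·A) = 0.135 / (0.1170 × 1265) = 0.0009120.
Head loss Δh = i · L = 0.0009120 × 692 = 0.6311 m.

0.631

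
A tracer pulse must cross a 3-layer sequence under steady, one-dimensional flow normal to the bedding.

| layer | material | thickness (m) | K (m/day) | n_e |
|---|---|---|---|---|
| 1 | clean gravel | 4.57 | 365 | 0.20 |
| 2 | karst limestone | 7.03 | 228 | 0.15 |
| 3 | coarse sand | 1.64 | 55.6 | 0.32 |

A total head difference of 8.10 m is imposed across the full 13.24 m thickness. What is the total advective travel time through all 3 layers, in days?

0.0224

With flow normal to the layers, continuity requires the same specific discharge q through every layer.
Σ(b_i/K_i) = 4.57/365 + 7.03/228 + 1.64/55.6 = 0.07285 d.
q = Δh / Σ(b_i/K_i) = 8.10 / 0.07285 = 111.2 m/day.
In each layer the seepage velocity is v_i = q/n_i, so the layer transit time is t_i = b_i·n_i / q:
  layer 1 (clean gravel): t_1 = 4.57 × 0.20 / 111.2 = 0.008220 d
  layer 2 (karst limestone): t_2 = 7.03 × 0.15 / 111.2 = 0.009484 d
  layer 3 (coarse sand): t_3 = 1.64 × 0.32 / 111.2 = 0.004720 d
Total t = Σ t_i = 0.02242 days.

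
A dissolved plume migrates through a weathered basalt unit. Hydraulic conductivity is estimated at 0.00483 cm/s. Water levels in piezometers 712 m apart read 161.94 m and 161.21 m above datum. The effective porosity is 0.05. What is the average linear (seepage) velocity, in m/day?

Convert K: 0.00483 cm/s × 864 = 4.173 m/day.
Hydraulic gradient i = (161.94 − 161.21) / 712 = 0.73 / 712 = 0.001025.
Darcy flux q = K · i = 4.173 × 0.001025 = 0.004279 m/day.
Seepage velocity v = q / n_e = 0.004279 / 0.05 = 0.08557 m/day.

0.0856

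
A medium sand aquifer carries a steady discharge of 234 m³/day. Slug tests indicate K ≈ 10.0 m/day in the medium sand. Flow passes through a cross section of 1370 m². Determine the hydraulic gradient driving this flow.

0.0171

From Q = K·A·i, i = Q / (K·A) = 234 / (10.00 × 1370) = 0.01708.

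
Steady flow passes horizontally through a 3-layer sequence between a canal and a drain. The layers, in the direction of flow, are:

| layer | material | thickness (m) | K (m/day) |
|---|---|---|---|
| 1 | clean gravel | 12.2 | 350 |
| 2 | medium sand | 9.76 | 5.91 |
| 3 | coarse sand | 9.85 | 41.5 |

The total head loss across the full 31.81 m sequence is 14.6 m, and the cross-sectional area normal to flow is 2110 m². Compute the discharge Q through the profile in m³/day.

Flow is perpendicular to layering, so the layers act in series and the equivalent K is the thickness-weighted harmonic mean.
Total thickness L = 12.2 + 9.76 + 9.85 = 31.81 m.
Σ(b_i/K_i) = 12.2/350 + 9.76/5.91 + 9.85/41.5 = 1.924 d.
K_eq = L / Σ(b_i/K_i) = 31.81 / 1.924 = 16.54 m/day.
Q = K_eq · A · (Δh/L) = 16.54 × 2110 × (14.6/31.81) = 16014 m³/day.

16000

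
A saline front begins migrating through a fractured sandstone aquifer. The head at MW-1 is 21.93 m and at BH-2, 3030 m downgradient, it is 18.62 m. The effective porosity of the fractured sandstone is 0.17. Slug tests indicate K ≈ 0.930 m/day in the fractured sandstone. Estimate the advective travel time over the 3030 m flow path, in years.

Hydraulic gradient i = (21.93 − 18.62) / 3030 = 3.31 / 3030 = 0.001092.
Darcy flux q = K · i = 0.9300 × 0.001092 = 0.001016 m/day.
Seepage velocity v = q / n_e = 0.001016 / 0.17 = 0.005976 m/day.
Travel time t = L / v = 3030 / 0.005976 = 5.070e+05 days = 1388 years.

1390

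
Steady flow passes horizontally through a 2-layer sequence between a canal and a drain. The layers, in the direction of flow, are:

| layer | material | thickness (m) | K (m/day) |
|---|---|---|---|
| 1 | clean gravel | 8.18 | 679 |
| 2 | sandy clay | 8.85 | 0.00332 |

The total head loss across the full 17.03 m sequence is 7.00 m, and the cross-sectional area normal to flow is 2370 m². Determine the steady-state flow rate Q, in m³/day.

6.22

Flow is perpendicular to layering, so the layers act in series and the equivalent K is the thickness-weighted harmonic mean.
Total thickness L = 8.18 + 8.85 = 17.03 m.
Σ(b_i/K_i) = 8.18/679 + 8.85/0.00332 = 2666 d.
K_eq = L / Σ(b_i/K_i) = 17.03 / 2666 = 0.006389 m/day.
Q = K_eq · A · (Δh/L) = 0.006389 × 2370 × (7.00/17.03) = 6.224 m³/day.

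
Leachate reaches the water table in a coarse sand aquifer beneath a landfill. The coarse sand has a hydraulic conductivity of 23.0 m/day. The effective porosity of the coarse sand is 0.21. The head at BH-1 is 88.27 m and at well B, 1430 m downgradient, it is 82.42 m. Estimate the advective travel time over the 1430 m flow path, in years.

8.74

Hydraulic gradient i = (88.27 − 82.42) / 1430 = 5.85 / 1430 = 0.004091.
Darcy flux q = K · i = 23.00 × 0.004091 = 0.09409 m/day.
Seepage velocity v = q / n_e = 0.09409 / 0.21 = 0.4481 m/day.
Travel time t = L / v = 1430 / 0.4481 = 3192 days = 8.738 years.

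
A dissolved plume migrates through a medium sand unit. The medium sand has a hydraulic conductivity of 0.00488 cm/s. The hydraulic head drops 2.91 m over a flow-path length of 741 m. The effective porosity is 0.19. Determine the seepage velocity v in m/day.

Convert K: 0.00488 cm/s × 864 = 4.216 m/day.
Hydraulic gradient i = Δh / L = 2.91 / 741 = 0.003927.
Darcy flux q = K · i = 4.216 × 0.003927 = 0.01656 m/day.
Seepage velocity v = q / n_e = 0.01656 / 0.19 = 0.08715 m/day.

0.0871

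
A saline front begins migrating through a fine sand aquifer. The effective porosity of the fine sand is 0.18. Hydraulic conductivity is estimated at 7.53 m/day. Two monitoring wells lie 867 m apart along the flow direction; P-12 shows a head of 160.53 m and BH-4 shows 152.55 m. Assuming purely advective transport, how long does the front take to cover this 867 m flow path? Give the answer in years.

Hydraulic gradient i = (160.53 − 152.55) / 867 = 7.98 / 867 = 0.009204.
Darcy flux q = K · i = 7.530 × 0.009204 = 0.06931 m/day.
Seepage velocity v = q / n_e = 0.06931 / 0.18 = 0.3850 m/day.
Travel time t = L / v = 867 / 0.3850 = 2252 days = 6.165 years.

6.16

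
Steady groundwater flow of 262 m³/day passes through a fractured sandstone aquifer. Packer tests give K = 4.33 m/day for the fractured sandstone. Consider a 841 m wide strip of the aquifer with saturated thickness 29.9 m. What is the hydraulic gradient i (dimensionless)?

Cross-sectional area A = 841 × 29.9 = 25146 m².
From Q = K·A·i, i = Q / (K·A) = 262 / (4.330 × 25146) = 0.002406.

0.00241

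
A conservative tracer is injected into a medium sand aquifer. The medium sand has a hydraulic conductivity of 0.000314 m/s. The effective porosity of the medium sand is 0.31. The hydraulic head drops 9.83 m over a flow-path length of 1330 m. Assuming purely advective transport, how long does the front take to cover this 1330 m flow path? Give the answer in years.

Convert K: 0.000314 m/s × 86400 = 27.13 m/day.
Hydraulic gradient i = Δh / L = 9.83 / 1330 = 0.007391.
Darcy flux q = K · i = 27.13 × 0.007391 = 0.2005 m/day.
Seepage velocity v = q / n_e = 0.2005 / 0.31 = 0.6468 m/day.
Travel time t = L / v = 1330 / 0.6468 = 2056 days = 5.630 years.

5.63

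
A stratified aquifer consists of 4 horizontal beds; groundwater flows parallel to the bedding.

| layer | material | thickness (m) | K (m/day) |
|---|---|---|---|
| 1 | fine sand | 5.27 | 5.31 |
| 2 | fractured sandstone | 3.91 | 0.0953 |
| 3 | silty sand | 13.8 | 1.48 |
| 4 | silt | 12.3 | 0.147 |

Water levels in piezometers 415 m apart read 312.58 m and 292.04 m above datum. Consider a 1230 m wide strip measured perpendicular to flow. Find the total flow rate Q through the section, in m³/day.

Flow is parallel to layering, so each bed carries its own Darcy discharge and the transmissivities add.
Σ(K_i·b_i) = 5.31×5.27 + 0.0953×3.91 + 1.48×13.8 + 0.147×12.3 = 50.59 m²/day.
Hydraulic gradient i = (312.58 − 292.04) / 415 = 20.54 / 415 = 0.04949.
Q = Σ(K_i·b_i) · W · i = 50.59 × 1230 × 0.04949 = 3080 m³/day.

3080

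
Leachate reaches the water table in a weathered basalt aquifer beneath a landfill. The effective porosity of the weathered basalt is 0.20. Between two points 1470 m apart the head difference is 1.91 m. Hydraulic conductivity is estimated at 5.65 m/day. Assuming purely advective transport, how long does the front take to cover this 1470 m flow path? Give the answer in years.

110

Hydraulic gradient i = Δh / L = 1.91 / 1470 = 0.001299.
Darcy flux q = K · i = 5.650 × 0.001299 = 0.007341 m/day.
Seepage velocity v = q / n_e = 0.007341 / 0.20 = 0.03671 m/day.
Travel time t = L / v = 1470 / 0.03671 = 40048 days = 109.6 years.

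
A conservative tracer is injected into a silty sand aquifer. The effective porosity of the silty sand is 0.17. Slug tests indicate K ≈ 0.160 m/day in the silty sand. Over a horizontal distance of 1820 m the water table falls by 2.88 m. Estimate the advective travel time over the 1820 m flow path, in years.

Hydraulic gradient i = Δh / L = 2.88 / 1820 = 0.001582.
Darcy flux q = K · i = 0.1600 × 0.001582 = 0.0002532 m/day.
Seepage velocity v = q / n_e = 0.0002532 / 0.17 = 0.001489 m/day.
Travel time t = L / v = 1820 / 0.001489 = 1.222e+06 days = 3346 years.

3350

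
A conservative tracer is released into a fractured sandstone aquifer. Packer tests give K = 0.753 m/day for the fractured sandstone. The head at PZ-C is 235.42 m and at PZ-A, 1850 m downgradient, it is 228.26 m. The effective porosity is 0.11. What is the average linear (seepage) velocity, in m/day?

Hydraulic gradient i = (235.42 − 228.26) / 1850 = 7.16 / 1850 = 0.003870.
Darcy flux q = K · i = 0.7530 × 0.003870 = 0.002914 m/day.
Seepage velocity v = q / n_e = 0.002914 / 0.11 = 0.02649 m/day.

0.0265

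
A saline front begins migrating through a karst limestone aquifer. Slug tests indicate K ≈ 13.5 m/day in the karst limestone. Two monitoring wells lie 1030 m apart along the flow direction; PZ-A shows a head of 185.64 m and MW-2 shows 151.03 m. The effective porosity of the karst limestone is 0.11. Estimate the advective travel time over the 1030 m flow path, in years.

0.684

Hydraulic gradient i = (185.64 − 151.03) / 1030 = 34.61 / 1030 = 0.03360.
Darcy flux q = K · i = 13.50 × 0.03360 = 0.4536 m/day.
Seepage velocity v = q / n_e = 0.4536 / 0.11 = 4.124 m/day.
Travel time t = L / v = 1030 / 4.124 = 249.8 days = 0.6838 years.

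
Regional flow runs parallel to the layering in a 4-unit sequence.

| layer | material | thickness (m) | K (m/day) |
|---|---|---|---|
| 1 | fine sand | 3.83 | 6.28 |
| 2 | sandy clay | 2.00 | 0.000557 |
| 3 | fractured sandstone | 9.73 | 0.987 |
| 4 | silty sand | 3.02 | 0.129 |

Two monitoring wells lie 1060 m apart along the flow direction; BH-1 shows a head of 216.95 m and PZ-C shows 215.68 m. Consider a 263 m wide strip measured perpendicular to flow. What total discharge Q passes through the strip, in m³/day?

Flow is parallel to layering, so each bed carries its own Darcy discharge and the transmissivities add.
Σ(K_i·b_i) = 6.28×3.83 + 0.000557×2.00 + 0.987×9.73 + 0.129×3.02 = 34.05 m²/day.
Hydraulic gradient i = (216.95 − 215.68) / 1060 = 1.27 / 1060 = 0.001198.
Q = Σ(K_i·b_i) · W · i = 34.05 × 263 × 0.001198 = 10.73 m³/day.

10.7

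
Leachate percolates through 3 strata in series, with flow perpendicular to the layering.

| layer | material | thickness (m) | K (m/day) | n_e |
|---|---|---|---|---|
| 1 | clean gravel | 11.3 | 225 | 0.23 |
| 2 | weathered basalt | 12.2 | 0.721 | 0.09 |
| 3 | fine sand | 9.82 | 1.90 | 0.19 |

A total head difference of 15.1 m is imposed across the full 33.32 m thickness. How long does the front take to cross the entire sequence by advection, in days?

8.16

With flow normal to the layers, continuity requires the same specific discharge q through every layer.
Σ(b_i/K_i) = 11.3/225 + 12.2/0.721 + 9.82/1.90 = 22.14 d.
q = Δh / Σ(b_i/K_i) = 15.1 / 22.14 = 0.6820 m/day.
In each layer the seepage velocity is v_i = q/n_i, so the layer transit time is t_i = b_i·n_i / q:
  layer 1 (clean gravel): t_1 = 11.3 × 0.23 / 0.6820 = 3.811 d
  layer 2 (weathered basalt): t_2 = 12.2 × 0.09 / 0.6820 = 1.610 d
  layer 3 (fine sand): t_3 = 9.82 × 0.19 / 0.6820 = 2.736 d
Total t = Σ t_i = 8.156 days.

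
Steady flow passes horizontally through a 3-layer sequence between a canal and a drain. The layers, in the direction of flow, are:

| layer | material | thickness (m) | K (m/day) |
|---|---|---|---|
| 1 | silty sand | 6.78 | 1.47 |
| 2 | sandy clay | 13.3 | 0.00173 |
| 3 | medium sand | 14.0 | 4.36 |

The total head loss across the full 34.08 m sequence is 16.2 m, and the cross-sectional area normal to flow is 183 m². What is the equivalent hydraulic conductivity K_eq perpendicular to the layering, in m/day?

0.00443

Flow is perpendicular to layering, so the layers act in series and the equivalent K is the thickness-weighted harmonic mean.
Total thickness L = 6.78 + 13.3 + 14.0 = 34.08 m.
Σ(b_i/K_i) = 6.78/1.47 + 13.3/0.00173 + 14.0/4.36 = 7696 d.
K_eq = L / Σ(b_i/K_i) = 34.08 / 7696 = 0.004428 m/day.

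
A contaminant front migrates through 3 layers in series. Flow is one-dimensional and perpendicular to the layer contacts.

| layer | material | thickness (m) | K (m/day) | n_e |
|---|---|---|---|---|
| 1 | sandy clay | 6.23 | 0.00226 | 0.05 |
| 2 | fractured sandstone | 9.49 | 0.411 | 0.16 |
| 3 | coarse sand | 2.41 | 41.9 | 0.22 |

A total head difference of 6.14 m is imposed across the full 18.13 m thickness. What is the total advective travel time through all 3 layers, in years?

2.93

With flow normal to the layers, continuity requires the same specific discharge q through every layer.
Σ(b_i/K_i) = 6.23/0.00226 + 9.49/0.411 + 2.41/41.9 = 2780 d.
q = Δh / Σ(b_i/K_i) = 6.14 / 2780 = 0.002209 m/day.
In each layer the seepage velocity is v_i = q/n_i, so the layer transit time is t_i = b_i·n_i / q:
  layer 1 (sandy clay): t_1 = 6.23 × 0.05 / 0.002209 = 141.0 d
  layer 2 (fractured sandstone): t_2 = 9.49 × 0.16 / 0.002209 = 687.4 d
  layer 3 (coarse sand): t_3 = 2.41 × 0.22 / 0.002209 = 240.0 d
Total t = Σ t_i = 1068 days = 2.925 years.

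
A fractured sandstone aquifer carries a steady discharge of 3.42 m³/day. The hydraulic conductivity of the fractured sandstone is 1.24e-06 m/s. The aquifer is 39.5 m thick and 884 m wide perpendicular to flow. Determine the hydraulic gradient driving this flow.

Convert K: 1.24e-06 m/s × 86400 = 0.1071 m/day.
Cross-sectional area A = 884 × 39.5 = 34918 m².
From Q = K·A·i, i = Q / (K·A) = 3.42 / (0.1071 × 34918) = 0.0009142.

0.000914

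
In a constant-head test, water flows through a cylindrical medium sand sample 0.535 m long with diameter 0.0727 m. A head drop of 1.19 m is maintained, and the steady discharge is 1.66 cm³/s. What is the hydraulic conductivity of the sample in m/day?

15.5

Cross-sectional area A = π·(d/2)² = π × (0.0727/2)² = 0.004151 m².
Convert discharge: 1.66 cm³/s = 1.660e-06 m³/s.
Darcy's law rearranged: K = Q·L / (A·Δh) = 1.660e-06 × 0.535 / (0.004151 × 1.19) = 0.0001798 m/s = 15.53 m/day.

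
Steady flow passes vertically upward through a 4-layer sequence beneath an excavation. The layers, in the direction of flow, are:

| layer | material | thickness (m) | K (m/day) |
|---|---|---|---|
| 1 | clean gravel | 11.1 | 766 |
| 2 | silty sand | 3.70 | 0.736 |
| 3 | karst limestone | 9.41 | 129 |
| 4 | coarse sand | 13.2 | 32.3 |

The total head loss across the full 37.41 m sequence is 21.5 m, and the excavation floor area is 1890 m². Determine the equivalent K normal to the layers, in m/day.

6.77

Flow is perpendicular to layering, so the layers act in series and the equivalent K is the thickness-weighted harmonic mean.
Total thickness L = 11.1 + 3.70 + 9.41 + 13.2 = 37.41 m.
Σ(b_i/K_i) = 11.1/766 + 3.70/0.736 + 9.41/129 + 13.2/32.3 = 5.523 d.
K_eq = L / Σ(b_i/K_i) = 37.41 / 5.523 = 6.773 m/day.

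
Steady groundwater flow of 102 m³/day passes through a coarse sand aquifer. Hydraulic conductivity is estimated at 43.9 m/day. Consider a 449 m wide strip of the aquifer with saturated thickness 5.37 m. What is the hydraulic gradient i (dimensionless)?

0.000964

Cross-sectional area A = 449 × 5.37 = 2411 m².
From Q = K·A·i, i = Q / (K·A) = 102 / (43.90 × 2411) = 0.0009636.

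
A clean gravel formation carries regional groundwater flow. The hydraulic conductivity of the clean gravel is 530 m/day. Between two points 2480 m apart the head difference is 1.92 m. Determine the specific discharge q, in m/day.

Hydraulic gradient i = Δh / L = 1.92 / 2480 = 0.0007742.
Specific discharge q = K · i = 530.0 × 0.0007742 = 0.4103 m/day.

0.410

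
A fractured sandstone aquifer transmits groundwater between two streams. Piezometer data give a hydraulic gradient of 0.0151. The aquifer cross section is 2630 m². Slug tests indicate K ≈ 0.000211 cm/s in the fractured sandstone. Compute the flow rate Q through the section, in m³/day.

7.24

Convert K: 0.000211 cm/s × 864 = 0.1823 m/day.
Hydraulic gradient i = 0.0151.
Darcy's law: Q = K · A · i = 0.1823 × 2630 × 0.01510 = 7.240 m³/day.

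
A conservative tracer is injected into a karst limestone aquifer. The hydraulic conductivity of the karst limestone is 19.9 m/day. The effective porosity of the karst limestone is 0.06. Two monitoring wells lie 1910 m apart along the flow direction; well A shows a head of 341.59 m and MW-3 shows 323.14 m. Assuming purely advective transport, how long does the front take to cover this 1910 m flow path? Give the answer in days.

Hydraulic gradient i = (341.59 − 323.14) / 1910 = 18.45 / 1910 = 0.009660.
Darcy flux q = K · i = 19.90 × 0.009660 = 0.1922 m/day.
Seepage velocity v = q / n_e = 0.1922 / 0.06 = 3.204 m/day.
Travel time t = L / v = 1910 / 3.204 = 596.2 days.

596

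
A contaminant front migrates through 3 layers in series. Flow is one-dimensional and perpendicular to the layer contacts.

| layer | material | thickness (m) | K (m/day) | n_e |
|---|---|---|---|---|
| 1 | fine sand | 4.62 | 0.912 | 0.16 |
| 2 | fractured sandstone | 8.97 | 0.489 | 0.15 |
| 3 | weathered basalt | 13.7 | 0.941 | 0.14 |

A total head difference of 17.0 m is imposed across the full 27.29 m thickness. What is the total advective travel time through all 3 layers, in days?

With flow normal to the layers, continuity requires the same specific discharge q through every layer.
Σ(b_i/K_i) = 4.62/0.912 + 8.97/0.489 + 13.7/0.941 = 37.97 d.
q = Δh / Σ(b_i/K_i) = 17.0 / 37.97 = 0.4477 m/day.
In each layer the seepage velocity is v_i = q/n_i, so the layer transit time is t_i = b_i·n_i / q:
  layer 1 (fine sand): t_1 = 4.62 × 0.16 / 0.4477 = 1.651 d
  layer 2 (fractured sandstone): t_2 = 8.97 × 0.15 / 0.4477 = 3.005 d
  layer 3 (weathered basalt): t_3 = 13.7 × 0.14 / 0.4477 = 4.284 d
Total t = Σ t_i = 8.940 days.

8.94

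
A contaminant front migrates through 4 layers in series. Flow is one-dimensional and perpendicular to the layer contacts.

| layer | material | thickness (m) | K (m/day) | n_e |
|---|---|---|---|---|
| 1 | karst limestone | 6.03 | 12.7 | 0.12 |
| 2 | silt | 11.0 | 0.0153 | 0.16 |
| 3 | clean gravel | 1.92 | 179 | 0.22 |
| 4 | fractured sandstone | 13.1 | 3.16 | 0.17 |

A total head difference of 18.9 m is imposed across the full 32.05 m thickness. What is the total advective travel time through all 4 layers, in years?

0.538

With flow normal to the layers, continuity requires the same specific discharge q through every layer.
Σ(b_i/K_i) = 6.03/12.7 + 11.0/0.0153 + 1.92/179 + 13.1/3.16 = 723.6 d.
q = Δh / Σ(b_i/K_i) = 18.9 / 723.6 = 0.02612 m/day.
In each layer the seepage velocity is v_i = q/n_i, so the layer transit time is t_i = b_i·n_i / q:
  layer 1 (karst limestone): t_1 = 6.03 × 0.12 / 0.02612 = 27.70 d
  layer 2 (silt): t_2 = 11.0 × 0.16 / 0.02612 = 67.38 d
  layer 3 (clean gravel): t_3 = 1.92 × 0.22 / 0.02612 = 16.17 d
  layer 4 (fractured sandstone): t_4 = 13.1 × 0.17 / 0.02612 = 85.26 d
Total t = Σ t_i = 196.5 days = 0.5380 years.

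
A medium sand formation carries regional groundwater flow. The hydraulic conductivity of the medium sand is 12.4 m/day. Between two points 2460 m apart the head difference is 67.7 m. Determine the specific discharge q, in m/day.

0.341

Hydraulic gradient i = Δh / L = 67.7 / 2460 = 0.02752.
Specific discharge q = K · i = 12.40 × 0.02752 = 0.3413 m/day.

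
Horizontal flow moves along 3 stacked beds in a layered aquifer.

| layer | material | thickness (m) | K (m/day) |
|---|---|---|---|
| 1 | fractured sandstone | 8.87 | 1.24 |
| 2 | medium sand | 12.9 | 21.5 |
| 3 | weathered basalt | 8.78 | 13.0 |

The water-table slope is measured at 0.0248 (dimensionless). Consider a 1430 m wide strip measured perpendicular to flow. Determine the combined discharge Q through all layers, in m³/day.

Flow is parallel to layering, so each bed carries its own Darcy discharge and the transmissivities add.
Σ(K_i·b_i) = 1.24×8.87 + 21.5×12.9 + 13.0×8.78 = 402.5 m²/day.
Hydraulic gradient i = 0.0248.
Q = Σ(K_i·b_i) · W · i = 402.5 × 1430 × 0.02480 = 14274 m³/day.

14300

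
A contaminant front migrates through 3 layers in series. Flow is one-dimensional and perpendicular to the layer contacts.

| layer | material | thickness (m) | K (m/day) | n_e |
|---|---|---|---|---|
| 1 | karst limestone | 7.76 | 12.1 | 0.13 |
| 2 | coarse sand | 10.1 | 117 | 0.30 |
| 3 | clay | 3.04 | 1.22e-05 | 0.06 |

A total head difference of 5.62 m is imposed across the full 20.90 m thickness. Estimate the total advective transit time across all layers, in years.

512

With flow normal to the layers, continuity requires the same specific discharge q through every layer.
Σ(b_i/K_i) = 7.76/12.1 + 10.1/117 + 3.04/1.22e-05 = 2.492e+05 d.
q = Δh / Σ(b_i/K_i) = 5.62 / 2.492e+05 = 2.255e-05 m/day.
In each layer the seepage velocity is v_i = q/n_i, so the layer transit time is t_i = b_i·n_i / q:
  layer 1 (karst limestone): t_1 = 7.76 × 0.13 / 2.255e-05 = 44728 d
  layer 2 (coarse sand): t_2 = 10.1 × 0.30 / 2.255e-05 = 1.343e+05 d
  layer 3 (clay): t_3 = 3.04 × 0.06 / 2.255e-05 = 8087 d
Total t = Σ t_i = 1.872e+05 days = 512.4 years.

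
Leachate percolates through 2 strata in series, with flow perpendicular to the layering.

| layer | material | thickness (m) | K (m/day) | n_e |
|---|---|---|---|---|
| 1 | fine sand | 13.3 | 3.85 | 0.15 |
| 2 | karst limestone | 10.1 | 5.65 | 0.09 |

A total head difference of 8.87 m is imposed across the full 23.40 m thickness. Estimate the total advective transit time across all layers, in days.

With flow normal to the layers, continuity requires the same specific discharge q through every layer.
Σ(b_i/K_i) = 13.3/3.85 + 10.1/5.65 = 5.242 d.
q = Δh / Σ(b_i/K_i) = 8.87 / 5.242 = 1.692 m/day.
In each layer the seepage velocity is v_i = q/n_i, so the layer transit time is t_i = b_i·n_i / q:
  layer 1 (fine sand): t_1 = 13.3 × 0.15 / 1.692 = 1.179 d
  layer 2 (karst limestone): t_2 = 10.1 × 0.09 / 1.692 = 0.5372 d
Total t = Σ t_i = 1.716 days.

1.72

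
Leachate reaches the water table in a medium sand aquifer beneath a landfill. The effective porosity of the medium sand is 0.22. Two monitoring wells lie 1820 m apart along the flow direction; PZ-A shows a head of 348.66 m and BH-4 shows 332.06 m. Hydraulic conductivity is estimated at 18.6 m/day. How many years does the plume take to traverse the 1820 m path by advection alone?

Hydraulic gradient i = (348.66 − 332.06) / 1820 = 16.6 / 1820 = 0.009121.
Darcy flux q = K · i = 18.60 × 0.009121 = 0.1696 m/day.
Seepage velocity v = q / n_e = 0.1696 / 0.22 = 0.7711 m/day.
Travel time t = L / v = 1820 / 0.7711 = 2360 days = 6.462 years.

6.46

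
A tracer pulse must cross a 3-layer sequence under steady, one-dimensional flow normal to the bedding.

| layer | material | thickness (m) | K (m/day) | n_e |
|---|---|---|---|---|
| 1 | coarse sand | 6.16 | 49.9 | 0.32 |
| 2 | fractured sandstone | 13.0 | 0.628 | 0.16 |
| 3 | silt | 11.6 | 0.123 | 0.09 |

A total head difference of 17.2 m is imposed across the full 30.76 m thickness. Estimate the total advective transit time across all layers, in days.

With flow normal to the layers, continuity requires the same specific discharge q through every layer.
Σ(b_i/K_i) = 6.16/49.9 + 13.0/0.628 + 11.6/0.123 = 115.1 d.
q = Δh / Σ(b_i/K_i) = 17.2 / 115.1 = 0.1494 m/day.
In each layer the seepage velocity is v_i = q/n_i, so the layer transit time is t_i = b_i·n_i / q:
  layer 1 (coarse sand): t_1 = 6.16 × 0.32 / 0.1494 = 13.19 d
  layer 2 (fractured sandstone): t_2 = 13.0 × 0.16 / 0.1494 = 13.92 d
  layer 3 (silt): t_3 = 11.6 × 0.09 / 0.1494 = 6.988 d
Total t = Σ t_i = 34.11 days.

34.1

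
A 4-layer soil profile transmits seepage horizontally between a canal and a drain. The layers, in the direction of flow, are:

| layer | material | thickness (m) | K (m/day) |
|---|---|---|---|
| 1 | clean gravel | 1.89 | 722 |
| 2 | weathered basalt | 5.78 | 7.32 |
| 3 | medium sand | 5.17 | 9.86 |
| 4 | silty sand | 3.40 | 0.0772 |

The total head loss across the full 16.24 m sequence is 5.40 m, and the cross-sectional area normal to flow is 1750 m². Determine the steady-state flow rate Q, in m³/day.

208

Flow is perpendicular to layering, so the layers act in series and the equivalent K is the thickness-weighted harmonic mean.
Total thickness L = 1.89 + 5.78 + 5.17 + 3.40 = 16.24 m.
Σ(b_i/K_i) = 1.89/722 + 5.78/7.32 + 5.17/9.86 + 3.40/0.0772 = 45.36 d.
K_eq = L / Σ(b_i/K_i) = 16.24 / 45.36 = 0.3580 m/day.
Q = K_eq · A · (Δh/L) = 0.3580 × 1750 × (5.40/16.24) = 208.3 m³/day.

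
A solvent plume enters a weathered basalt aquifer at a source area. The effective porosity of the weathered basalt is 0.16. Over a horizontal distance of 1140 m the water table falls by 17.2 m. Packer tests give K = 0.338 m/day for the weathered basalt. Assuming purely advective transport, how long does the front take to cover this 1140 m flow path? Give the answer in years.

Hydraulic gradient i = Δh / L = 17.2 / 1140 = 0.01509.
Darcy flux q = K · i = 0.3380 × 0.01509 = 0.005100 m/day.
Seepage velocity v = q / n_e = 0.005100 / 0.16 = 0.03187 m/day.
Travel time t = L / v = 1140 / 0.03187 = 35767 days = 97.93 years.

97.9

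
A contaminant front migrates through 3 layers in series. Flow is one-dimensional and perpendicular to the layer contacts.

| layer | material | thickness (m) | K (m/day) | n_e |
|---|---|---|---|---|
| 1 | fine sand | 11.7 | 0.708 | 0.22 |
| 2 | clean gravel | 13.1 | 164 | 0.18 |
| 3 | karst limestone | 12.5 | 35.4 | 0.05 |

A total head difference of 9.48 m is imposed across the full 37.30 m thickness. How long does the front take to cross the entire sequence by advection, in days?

With flow normal to the layers, continuity requires the same specific discharge q through every layer.
Σ(b_i/K_i) = 11.7/0.708 + 13.1/164 + 12.5/35.4 = 16.96 d.
q = Δh / Σ(b_i/K_i) = 9.48 / 16.96 = 0.5590 m/day.
In each layer the seepage velocity is v_i = q/n_i, so the layer transit time is t_i = b_i·n_i / q:
  layer 1 (fine sand): t_1 = 11.7 × 0.22 / 0.5590 = 4.605 d
  layer 2 (clean gravel): t_2 = 13.1 × 0.18 / 0.5590 = 4.218 d
  layer 3 (karst limestone): t_3 = 12.5 × 0.05 / 0.5590 = 1.118 d
Total t = Σ t_i = 9.941 days.

9.94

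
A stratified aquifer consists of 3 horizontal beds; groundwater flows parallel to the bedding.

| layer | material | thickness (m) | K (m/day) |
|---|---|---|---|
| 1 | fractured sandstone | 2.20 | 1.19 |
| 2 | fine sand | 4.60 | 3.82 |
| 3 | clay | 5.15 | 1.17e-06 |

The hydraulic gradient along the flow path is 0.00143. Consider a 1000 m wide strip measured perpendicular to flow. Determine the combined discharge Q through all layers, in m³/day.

Flow is parallel to layering, so each bed carries its own Darcy discharge and the transmissivities add.
Σ(K_i·b_i) = 1.19×2.20 + 3.82×4.60 + 1.17e-06×5.15 = 20.19 m²/day.
Hydraulic gradient i = 0.00143.
Q = Σ(K_i·b_i) · W · i = 20.19 × 1000 × 0.001430 = 28.87 m³/day.

28.9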